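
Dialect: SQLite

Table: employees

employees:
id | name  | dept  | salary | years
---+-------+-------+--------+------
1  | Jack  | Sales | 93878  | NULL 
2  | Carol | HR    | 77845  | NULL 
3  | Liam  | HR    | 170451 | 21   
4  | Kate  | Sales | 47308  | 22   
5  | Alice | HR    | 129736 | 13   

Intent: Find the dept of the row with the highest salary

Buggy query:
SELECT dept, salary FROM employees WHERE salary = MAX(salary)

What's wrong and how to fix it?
Bug: MAX(salary) is an aggregate and cannot be used directly in WHERE

Fix: Use a subquery: WHERE salary = (SELECT MAX(salary) FROM employees)

Corrected query:
SELECT dept, salary FROM employees WHERE salary = (SELECT MAX(salary) FROM employees)

Result:
dept | salary
-----+-------
HR   | 170451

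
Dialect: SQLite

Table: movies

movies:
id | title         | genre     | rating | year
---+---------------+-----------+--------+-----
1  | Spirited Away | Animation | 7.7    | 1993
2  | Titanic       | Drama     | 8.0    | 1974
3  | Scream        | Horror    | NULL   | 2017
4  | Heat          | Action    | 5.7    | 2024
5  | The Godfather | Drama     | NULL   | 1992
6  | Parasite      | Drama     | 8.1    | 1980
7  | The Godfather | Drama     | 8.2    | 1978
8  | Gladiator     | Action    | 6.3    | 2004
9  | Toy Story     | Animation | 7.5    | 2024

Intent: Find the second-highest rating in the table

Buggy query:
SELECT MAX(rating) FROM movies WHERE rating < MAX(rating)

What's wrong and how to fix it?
Bug: The inner MAX is an aggregate inside WHERE, which is not allowed

Fix: Compute the overall MAX in a subquery, then take MAX of rows below it

Corrected query:
SELECT MAX(rating) FROM movies WHERE rating < (SELECT MAX(rating) FROM movies)

Result:
MAX(rating)
-----------
8.1        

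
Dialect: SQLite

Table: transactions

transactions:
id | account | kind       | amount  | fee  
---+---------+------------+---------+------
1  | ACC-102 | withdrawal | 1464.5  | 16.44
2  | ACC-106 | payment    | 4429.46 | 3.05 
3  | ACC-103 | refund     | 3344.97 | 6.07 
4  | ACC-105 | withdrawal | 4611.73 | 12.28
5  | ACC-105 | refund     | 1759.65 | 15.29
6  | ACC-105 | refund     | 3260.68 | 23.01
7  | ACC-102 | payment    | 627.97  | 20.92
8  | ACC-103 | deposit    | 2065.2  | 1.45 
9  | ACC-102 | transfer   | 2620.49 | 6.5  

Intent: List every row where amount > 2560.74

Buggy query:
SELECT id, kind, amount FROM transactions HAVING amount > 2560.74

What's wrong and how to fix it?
Bug: HAVING filters the output of aggregation, but this query has no GROUP BY and no aggregate functions, so SQLite rejects it (HAVING clause on a non-aggregate query); the condition here is per row

Fix: Use WHERE for row-level filtering

Corrected query:
SELECT id, kind, amount FROM transactions WHERE amount > 2560.74

Result:
id | kind       | amount 
---+------------+--------
2  | payment    | 4429.46
3  | refund     | 3344.97
4  | withdrawal | 4611.73
6  | refund     | 3260.68
9  | transfer   | 2620.49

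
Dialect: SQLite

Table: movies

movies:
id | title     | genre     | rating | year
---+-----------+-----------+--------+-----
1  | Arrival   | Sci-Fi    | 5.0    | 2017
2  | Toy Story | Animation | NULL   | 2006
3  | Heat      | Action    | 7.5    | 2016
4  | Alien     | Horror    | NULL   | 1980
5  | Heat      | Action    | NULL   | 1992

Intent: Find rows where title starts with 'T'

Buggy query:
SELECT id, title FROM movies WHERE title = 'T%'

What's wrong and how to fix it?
Bug: Wildcards only work with LIKE; '=' treats '%' as a literal character

Fix: Replace '=' with LIKE so 'T%' is treated as a pattern

Corrected query:
SELECT id, title FROM movies WHERE title LIKE 'T%'

Result:
id | title    
---+----------
2  | Toy Story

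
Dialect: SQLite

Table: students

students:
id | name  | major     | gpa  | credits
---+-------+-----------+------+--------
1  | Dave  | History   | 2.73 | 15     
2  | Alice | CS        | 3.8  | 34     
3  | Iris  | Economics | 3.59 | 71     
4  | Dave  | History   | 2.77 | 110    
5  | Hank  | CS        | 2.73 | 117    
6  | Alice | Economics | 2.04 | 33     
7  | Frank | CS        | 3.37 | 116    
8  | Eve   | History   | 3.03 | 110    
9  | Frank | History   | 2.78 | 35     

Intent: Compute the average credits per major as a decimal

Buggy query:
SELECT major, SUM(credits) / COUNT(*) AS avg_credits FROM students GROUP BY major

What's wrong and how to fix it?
Bug: Both operands are integers, so '/' performs integer division and truncates

Fix: Multiply by 1.0 (or CAST to REAL) to force floating-point division

Corrected query:
SELECT major, SUM(credits) * 1.0 / COUNT(*) AS avg_credits FROM students GROUP BY major

Result:
major     | avg_credits
----------+------------
CS        | 89         
Economics | 52         
History   | 67.5       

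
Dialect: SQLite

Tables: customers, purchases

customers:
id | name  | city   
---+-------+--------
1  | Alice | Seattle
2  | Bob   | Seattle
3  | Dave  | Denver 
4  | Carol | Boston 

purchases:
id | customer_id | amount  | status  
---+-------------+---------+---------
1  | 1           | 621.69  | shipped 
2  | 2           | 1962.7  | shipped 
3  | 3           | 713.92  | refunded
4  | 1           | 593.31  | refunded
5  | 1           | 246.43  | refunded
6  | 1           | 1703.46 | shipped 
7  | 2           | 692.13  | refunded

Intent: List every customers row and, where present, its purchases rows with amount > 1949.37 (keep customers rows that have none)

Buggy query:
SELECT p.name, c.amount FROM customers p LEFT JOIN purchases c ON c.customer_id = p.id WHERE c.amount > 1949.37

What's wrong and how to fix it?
Bug: A WHERE condition on the right-hand table after LEFT JOIN drops unmatched parents

Fix: Move the right-table condition into the ON clause so unmatched parents are kept

Corrected query:
SELECT p.name, c.amount FROM customers p LEFT JOIN purchases c ON c.customer_id = p.id AND c.amount > 1949.37

Result:
name  | amount
------+-------
Alice | NULL  
Bob   | 1962.7
Dave  | NULL  
Carol | NULL  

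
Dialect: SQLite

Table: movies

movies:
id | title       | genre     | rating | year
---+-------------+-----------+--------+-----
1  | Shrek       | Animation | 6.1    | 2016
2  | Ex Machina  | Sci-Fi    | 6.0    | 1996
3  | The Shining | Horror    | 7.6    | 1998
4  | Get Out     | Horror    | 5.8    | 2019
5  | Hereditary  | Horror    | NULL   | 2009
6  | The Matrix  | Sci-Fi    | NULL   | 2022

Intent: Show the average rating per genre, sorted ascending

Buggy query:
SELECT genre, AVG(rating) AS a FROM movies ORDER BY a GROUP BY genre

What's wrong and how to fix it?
Bug: GROUP BY must precede ORDER BY

Fix: Reorder: SELECT … FROM … GROUP BY … ORDER BY …

Corrected query:
SELECT genre, AVG(rating) AS a FROM movies GROUP BY genre ORDER BY a

Result:
genre     | a  
----------+----
Sci-Fi    | 6  
Animation | 6.1
Horror    | 6.7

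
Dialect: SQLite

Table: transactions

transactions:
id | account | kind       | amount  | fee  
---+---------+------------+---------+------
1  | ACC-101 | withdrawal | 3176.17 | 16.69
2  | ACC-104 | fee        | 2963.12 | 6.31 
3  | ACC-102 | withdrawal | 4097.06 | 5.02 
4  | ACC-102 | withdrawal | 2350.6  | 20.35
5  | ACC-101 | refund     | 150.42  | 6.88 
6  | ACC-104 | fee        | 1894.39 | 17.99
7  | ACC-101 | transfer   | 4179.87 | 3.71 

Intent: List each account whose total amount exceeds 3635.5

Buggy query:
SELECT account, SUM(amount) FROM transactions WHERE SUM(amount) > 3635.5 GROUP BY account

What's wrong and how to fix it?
Bug: WHERE runs before GROUP BY, so aggregates aren't available there

Fix: Use HAVING (which filters groups after aggregation) instead of WHERE

Corrected query:
SELECT account, SUM(amount) FROM transactions GROUP BY account HAVING SUM(amount) > 3635.5

Result:
account | SUM(amount)
--------+------------
ACC-101 | 7506.46    
ACC-102 | 6447.66    
ACC-104 | 4857.51    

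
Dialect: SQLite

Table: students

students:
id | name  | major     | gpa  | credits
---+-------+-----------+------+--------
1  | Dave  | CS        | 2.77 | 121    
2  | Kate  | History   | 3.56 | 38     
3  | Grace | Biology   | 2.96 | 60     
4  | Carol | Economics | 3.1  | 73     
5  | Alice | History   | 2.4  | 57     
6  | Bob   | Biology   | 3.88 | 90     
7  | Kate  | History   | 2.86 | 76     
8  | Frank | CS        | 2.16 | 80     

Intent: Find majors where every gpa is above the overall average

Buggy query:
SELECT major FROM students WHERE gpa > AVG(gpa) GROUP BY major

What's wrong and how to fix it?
Bug: WHERE evaluates per row before aggregation, so AVG() is unavailable

Fix: Use a subquery for AVG and a HAVING MIN(...) filter so the condition holds for every row in the group

Corrected query:
SELECT major FROM students GROUP BY major HAVING MIN(gpa) > (SELECT AVG(gpa) FROM students)

Result:
major    
---------
Economics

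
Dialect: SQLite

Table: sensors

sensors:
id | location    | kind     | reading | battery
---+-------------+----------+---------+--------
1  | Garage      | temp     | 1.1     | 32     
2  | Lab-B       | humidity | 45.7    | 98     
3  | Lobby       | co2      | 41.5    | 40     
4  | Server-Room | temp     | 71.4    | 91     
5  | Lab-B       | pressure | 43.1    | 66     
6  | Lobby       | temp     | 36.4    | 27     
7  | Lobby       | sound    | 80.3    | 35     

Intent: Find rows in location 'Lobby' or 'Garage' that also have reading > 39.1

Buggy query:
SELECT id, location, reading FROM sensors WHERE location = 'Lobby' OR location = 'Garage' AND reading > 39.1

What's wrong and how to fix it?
Bug: Without parentheses, AND is evaluated before OR, so the reading filter only applies to the 'Garage' branch

Fix: Add parentheses around the OR so the AND applies to both alternatives

Corrected query:
SELECT id, location, reading FROM sensors WHERE (location = 'Lobby' OR location = 'Garage') AND reading > 39.1

Result:
id | location | reading
---+----------+--------
3  | Lobby    | 41.5   
7  | Lobby    | 80.3   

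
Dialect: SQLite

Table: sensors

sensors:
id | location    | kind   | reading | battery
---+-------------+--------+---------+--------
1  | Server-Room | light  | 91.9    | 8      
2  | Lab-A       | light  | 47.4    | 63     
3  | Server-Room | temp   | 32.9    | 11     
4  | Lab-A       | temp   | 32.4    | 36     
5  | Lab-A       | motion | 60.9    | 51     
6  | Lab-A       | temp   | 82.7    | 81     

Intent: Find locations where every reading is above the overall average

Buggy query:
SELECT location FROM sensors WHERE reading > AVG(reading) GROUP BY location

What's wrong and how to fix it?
Bug: WHERE evaluates per row before aggregation, so AVG() is unavailable

Fix: Compute the overall average in a scalar subquery and compare each group's MIN against it in HAVING

Corrected query:
SELECT location FROM sensors GROUP BY location HAVING MIN(reading) > (SELECT AVG(reading) FROM sensors)

Result:
(no rows)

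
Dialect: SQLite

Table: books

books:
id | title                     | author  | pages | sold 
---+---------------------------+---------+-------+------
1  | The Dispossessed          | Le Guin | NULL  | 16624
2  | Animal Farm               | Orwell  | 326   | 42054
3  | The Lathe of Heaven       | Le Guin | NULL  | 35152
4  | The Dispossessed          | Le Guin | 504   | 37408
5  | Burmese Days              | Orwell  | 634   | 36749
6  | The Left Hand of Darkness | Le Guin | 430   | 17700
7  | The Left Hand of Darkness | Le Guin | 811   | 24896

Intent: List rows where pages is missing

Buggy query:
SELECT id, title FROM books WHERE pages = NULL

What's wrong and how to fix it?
Bug: '= NULL' is always unknown in SQL three-valued logic, so no rows match

Fix: Use IS NULL to test for NULL

Corrected query:
SELECT id, title FROM books WHERE pages IS NULL

Result:
id | title              
---+--------------------
1  | The Dispossessed   
3  | The Lathe of Heaven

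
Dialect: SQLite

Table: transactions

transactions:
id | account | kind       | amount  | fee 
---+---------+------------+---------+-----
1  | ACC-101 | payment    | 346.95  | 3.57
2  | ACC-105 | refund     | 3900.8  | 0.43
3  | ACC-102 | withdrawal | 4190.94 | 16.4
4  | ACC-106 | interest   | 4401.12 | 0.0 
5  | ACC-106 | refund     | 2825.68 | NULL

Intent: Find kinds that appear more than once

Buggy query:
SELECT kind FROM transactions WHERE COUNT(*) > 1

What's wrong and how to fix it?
Bug: COUNT(*) is an aggregate and cannot be used in WHERE

Fix: Group first, then use HAVING for the count condition

Corrected query:
SELECT kind FROM transactions GROUP BY kind HAVING COUNT(*) > 1

Result:
kind  
------
refund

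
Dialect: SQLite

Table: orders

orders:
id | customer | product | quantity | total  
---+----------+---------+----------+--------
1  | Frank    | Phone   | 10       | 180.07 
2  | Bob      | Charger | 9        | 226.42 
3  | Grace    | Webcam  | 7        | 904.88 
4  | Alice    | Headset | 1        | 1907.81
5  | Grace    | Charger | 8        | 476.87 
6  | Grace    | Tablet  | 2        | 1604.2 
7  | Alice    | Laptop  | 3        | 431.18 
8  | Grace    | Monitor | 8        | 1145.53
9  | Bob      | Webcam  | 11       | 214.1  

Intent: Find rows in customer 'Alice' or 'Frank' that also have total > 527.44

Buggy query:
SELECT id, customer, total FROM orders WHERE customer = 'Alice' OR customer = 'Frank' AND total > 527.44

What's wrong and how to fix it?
Bug: AND binds tighter than OR, so this parses as customer = 'Alice' OR (customer = 'Frank' AND total > 527.44)

Fix: Add parentheses around the OR so the AND applies to both alternatives

Corrected query:
SELECT id, customer, total FROM orders WHERE (customer = 'Alice' OR customer = 'Frank') AND total > 527.44

Result:
id | customer | total  
---+----------+--------
4  | Alice    | 1907.81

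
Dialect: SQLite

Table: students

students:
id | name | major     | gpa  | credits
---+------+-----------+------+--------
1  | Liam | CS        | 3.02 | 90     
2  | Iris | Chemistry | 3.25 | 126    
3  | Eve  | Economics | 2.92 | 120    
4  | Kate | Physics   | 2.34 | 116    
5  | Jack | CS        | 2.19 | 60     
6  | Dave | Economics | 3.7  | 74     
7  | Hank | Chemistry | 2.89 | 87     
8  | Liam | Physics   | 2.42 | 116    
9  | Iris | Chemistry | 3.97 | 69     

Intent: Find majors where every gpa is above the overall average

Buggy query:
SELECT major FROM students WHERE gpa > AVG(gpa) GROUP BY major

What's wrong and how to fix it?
Bug: AVG() is an aggregate; it can't sit directly in WHERE

Fix: Use a subquery for AVG and a HAVING MIN(...) filter so the condition holds for every row in the group

Corrected query:
SELECT major FROM students GROUP BY major HAVING MIN(gpa) > (SELECT AVG(gpa) FROM students)

Result:
(no rows)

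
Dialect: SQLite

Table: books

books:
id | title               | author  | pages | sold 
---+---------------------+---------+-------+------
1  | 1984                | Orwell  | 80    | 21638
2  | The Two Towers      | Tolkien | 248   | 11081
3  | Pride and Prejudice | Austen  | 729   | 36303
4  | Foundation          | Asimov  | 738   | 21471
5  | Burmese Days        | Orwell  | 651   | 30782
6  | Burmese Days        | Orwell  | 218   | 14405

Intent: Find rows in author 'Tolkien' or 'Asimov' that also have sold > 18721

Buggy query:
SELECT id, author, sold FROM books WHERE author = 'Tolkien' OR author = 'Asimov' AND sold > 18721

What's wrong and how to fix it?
Bug: AND binds tighter than OR, so this parses as author = 'Tolkien' OR (author = 'Asimov' AND sold > 18721)

Fix: Add parentheses around the OR so the AND applies to both alternatives

Corrected query:
SELECT id, author, sold FROM books WHERE (author = 'Tolkien' OR author = 'Asimov') AND sold > 18721

Result:
id | author | sold 
---+--------+------
4  | Asimov | 21471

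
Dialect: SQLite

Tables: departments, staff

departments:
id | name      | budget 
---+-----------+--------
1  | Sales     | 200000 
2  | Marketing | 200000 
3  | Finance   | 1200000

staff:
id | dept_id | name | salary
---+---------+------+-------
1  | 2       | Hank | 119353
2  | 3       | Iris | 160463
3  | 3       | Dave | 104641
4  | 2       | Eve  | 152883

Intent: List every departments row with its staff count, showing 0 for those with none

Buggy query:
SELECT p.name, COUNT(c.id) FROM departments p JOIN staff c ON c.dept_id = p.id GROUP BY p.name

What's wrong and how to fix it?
Bug: An inner join excludes parents with zero children

Fix: Use LEFT JOIN so parents without children still appear (COUNT(c.id) gives 0)

Corrected query:
SELECT p.name, COUNT(c.id) FROM departments p LEFT JOIN staff c ON c.dept_id = p.id GROUP BY p.name

Result:
name      | COUNT(c.id)
----------+------------
Finance   | 2          
Marketing | 2          
Sales     | 0          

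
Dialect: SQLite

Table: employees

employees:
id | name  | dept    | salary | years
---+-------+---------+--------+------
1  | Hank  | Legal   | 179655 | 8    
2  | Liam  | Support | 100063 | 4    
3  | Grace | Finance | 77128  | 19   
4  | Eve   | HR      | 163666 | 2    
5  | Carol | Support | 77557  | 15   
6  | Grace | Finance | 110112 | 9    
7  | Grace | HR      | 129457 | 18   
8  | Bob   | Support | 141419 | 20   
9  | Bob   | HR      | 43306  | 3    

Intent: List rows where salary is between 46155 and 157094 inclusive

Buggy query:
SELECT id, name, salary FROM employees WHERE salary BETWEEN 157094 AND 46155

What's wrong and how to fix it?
Bug: The bounds are reversed; BETWEEN a AND b requires a <= b to match anything

Fix: Swap the bounds so the smaller value comes first

Corrected query:
SELECT id, name, salary FROM employees WHERE salary BETWEEN 46155 AND 157094

Result:
id | name  | salary
---+-------+-------
2  | Liam  | 100063
3  | Grace | 77128 
5  | Carol | 77557 
6  | Grace | 110112
7  | Grace | 129457
8  | Bob   | 141419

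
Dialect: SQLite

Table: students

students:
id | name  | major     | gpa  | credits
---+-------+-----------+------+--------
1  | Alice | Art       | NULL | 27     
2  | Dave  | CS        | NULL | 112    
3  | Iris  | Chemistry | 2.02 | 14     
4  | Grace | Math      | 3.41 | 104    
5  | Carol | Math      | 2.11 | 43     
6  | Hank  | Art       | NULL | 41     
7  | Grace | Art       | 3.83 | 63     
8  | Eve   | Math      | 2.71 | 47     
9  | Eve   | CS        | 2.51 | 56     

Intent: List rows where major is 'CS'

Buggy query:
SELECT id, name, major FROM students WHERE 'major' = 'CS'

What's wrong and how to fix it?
Bug: Single quotes denote string literals in SQL; the column name is being compared as a constant string

Fix: Reference the column as major without single quotes

Corrected query:
SELECT id, name, major FROM students WHERE major = 'CS'

Result:
id | name | major
---+------+------
2  | Dave | CS   
9  | Eve  | CS   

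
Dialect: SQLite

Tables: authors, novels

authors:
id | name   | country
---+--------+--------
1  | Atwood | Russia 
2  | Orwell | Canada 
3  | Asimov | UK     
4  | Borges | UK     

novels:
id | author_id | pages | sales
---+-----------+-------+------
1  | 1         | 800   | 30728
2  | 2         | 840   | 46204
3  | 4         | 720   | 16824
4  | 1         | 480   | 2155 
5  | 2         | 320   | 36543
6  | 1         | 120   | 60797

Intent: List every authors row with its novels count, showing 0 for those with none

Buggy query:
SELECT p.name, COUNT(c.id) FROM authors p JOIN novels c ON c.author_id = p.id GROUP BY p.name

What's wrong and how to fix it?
Bug: INNER JOIN drops authors rows that have no matching novels rows

Fix: Switch to LEFT JOIN to retain unmatched parent rows

Corrected query:
SELECT p.name, COUNT(c.id) FROM authors p LEFT JOIN novels c ON c.author_id = p.id GROUP BY p.name

Result:
name   | COUNT(c.id)
-------+------------
Asimov | 0          
Atwood | 3          
Borges | 1          
Orwell | 2          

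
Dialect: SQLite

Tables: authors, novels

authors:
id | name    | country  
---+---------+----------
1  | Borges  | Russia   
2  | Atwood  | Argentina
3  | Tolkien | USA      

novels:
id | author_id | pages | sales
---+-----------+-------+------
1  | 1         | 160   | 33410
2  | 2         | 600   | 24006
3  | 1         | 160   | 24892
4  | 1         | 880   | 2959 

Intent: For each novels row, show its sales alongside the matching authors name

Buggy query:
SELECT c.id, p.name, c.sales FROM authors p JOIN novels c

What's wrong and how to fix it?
Bug: Missing join condition: each novels row is matched to all authors rows instead of just its own

Fix: Specify the join condition linking the foreign key to the parent id

Corrected query:
SELECT c.id, p.name, c.sales FROM authors p JOIN novels c ON c.author_id = p.id

Result:
id | name   | sales
---+--------+------
1  | Borges | 33410
2  | Atwood | 24006
3  | Borges | 24892
4  | Borges | 2959 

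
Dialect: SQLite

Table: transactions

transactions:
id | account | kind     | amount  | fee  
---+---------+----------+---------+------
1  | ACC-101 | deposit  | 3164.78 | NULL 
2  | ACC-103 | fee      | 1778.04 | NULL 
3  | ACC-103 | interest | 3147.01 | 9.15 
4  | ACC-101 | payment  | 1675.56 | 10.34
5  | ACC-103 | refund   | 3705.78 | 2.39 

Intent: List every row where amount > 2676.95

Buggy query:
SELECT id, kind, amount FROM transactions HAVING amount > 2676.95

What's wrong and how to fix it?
Bug: This is a non-aggregate query (no GROUP BY, no aggregates), so in SQLite the HAVING clause is invalid here; a row-level condition belongs in WHERE

Fix: Replace HAVING with WHERE since the condition applies to individual rows

Corrected query:
SELECT id, kind, amount FROM transactions WHERE amount > 2676.95

Result:
id | kind     | amount 
---+----------+--------
1  | deposit  | 3164.78
3  | interest | 3147.01
5  | refund   | 3705.78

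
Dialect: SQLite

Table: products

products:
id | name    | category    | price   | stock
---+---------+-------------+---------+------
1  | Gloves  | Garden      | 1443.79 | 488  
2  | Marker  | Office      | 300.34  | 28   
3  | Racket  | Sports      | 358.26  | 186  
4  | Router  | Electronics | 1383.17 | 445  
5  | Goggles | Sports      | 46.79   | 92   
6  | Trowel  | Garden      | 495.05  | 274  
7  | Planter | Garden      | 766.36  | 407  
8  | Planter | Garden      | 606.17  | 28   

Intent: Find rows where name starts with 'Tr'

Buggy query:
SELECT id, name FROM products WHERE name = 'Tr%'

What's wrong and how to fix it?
Bug: '=' compares the literal string including the % character; pattern matching needs LIKE

Fix: Use LIKE for wildcard pattern matching

Corrected query:
SELECT id, name FROM products WHERE name LIKE 'Tr%'

Result:
id | name  
---+-------
6  | Trowel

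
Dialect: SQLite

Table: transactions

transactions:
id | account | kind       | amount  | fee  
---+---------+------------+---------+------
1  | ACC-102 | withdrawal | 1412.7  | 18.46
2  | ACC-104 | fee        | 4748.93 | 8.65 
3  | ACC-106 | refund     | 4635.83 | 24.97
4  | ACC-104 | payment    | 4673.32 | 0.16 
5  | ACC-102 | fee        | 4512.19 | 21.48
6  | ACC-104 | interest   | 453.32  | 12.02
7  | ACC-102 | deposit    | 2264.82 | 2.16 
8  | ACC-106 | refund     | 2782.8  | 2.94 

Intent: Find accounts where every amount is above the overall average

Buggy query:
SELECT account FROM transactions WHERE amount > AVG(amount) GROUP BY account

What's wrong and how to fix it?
Bug: WHERE evaluates per row before aggregation, so AVG() is unavailable

Fix: Use a subquery for AVG and a HAVING MIN(...) filter so the condition holds for every row in the group

Corrected query:
SELECT account FROM transactions GROUP BY account HAVING MIN(amount) > (SELECT AVG(amount) FROM transactions)

Result:
(no rows)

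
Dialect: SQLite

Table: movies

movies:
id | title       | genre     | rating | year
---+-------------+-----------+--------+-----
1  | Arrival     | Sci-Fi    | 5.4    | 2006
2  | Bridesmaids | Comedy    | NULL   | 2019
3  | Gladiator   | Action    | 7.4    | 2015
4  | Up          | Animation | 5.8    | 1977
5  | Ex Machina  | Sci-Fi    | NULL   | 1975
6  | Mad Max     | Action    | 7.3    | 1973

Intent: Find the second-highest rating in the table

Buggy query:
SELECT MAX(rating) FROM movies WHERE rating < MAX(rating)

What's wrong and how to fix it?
Bug: The inner MAX is an aggregate inside WHERE, which is not allowed

Fix: Put the inner MAX in a scalar subquery

Corrected query:
SELECT MAX(rating) FROM movies WHERE rating < (SELECT MAX(rating) FROM movies)

Result:
MAX(rating)
-----------
7.3        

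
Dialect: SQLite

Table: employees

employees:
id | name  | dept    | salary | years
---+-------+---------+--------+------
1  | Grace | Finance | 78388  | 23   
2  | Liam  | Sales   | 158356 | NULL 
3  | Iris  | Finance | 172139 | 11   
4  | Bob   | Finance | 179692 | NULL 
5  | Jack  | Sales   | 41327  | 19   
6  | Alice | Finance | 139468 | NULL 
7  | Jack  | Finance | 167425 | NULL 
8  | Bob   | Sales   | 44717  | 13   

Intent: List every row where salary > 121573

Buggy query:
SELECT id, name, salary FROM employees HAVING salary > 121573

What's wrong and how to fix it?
Bug: HAVING filters the output of aggregation, but this query has no GROUP BY and no aggregate functions, so SQLite rejects it (HAVING clause on a non-aggregate query); the condition here is per row

Fix: Use WHERE for row-level filtering

Corrected query:
SELECT id, name, salary FROM employees WHERE salary > 121573

Result:
id | name  | salary
---+-------+-------
2  | Liam  | 158356
3  | Iris  | 172139
4  | Bob   | 179692
6  | Alice | 139468
7  | Jack  | 167425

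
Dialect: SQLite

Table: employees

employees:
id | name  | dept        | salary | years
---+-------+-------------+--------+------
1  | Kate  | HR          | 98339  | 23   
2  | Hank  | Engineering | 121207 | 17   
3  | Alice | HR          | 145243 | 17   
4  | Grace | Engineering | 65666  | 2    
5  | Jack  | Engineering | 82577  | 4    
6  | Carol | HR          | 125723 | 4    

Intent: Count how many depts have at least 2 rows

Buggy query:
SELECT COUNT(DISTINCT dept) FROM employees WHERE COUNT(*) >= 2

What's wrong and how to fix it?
Bug: WHERE filters individual rows, not groups, so a group-level COUNT is invalid there

Fix: Group first with HAVING COUNT(*) >= 2, then COUNT the resulting groups

Corrected query:
SELECT COUNT(*) FROM (SELECT dept FROM employees GROUP BY dept HAVING COUNT(*) >= 2)

Result:
COUNT(*)
--------
2       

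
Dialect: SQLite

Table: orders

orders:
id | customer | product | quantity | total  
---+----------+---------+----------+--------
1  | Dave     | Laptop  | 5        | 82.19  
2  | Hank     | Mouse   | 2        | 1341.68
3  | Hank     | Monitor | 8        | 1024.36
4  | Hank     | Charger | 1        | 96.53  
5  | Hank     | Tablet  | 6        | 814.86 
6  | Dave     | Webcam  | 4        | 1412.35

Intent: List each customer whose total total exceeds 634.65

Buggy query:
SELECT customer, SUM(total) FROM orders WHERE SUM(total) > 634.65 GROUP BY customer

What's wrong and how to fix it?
Bug: SUM(total) is an aggregate, but WHERE filters rows before aggregation

Fix: Use HAVING (which filters groups after aggregation) instead of WHERE

Corrected query:
SELECT customer, SUM(total) FROM orders GROUP BY customer HAVING SUM(total) > 634.65

Result:
customer | SUM(total)
---------+-----------
Dave     | 1494.54   
Hank     | 3277.43   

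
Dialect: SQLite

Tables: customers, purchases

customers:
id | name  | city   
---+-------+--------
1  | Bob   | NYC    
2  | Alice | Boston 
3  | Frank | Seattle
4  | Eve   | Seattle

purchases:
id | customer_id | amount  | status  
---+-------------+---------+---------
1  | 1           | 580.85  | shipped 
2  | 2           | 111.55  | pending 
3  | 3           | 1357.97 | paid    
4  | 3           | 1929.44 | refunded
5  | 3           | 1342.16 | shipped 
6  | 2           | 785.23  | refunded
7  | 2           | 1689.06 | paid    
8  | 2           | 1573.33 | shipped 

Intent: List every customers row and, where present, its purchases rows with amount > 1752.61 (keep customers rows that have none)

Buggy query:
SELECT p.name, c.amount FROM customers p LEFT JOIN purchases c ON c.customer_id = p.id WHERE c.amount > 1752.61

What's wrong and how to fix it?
Bug: A WHERE condition on the right-hand table after LEFT JOIN drops unmatched parents

Fix: Put 'c.amount > 1752.61' in the JOIN's ON clause instead of WHERE

Corrected query:
SELECT p.name, c.amount FROM customers p LEFT JOIN purchases c ON c.customer_id = p.id AND c.amount > 1752.61

Result:
name  | amount 
------+--------
Bob   | NULL   
Alice | NULL   
Frank | 1929.44
Eve   | NULL   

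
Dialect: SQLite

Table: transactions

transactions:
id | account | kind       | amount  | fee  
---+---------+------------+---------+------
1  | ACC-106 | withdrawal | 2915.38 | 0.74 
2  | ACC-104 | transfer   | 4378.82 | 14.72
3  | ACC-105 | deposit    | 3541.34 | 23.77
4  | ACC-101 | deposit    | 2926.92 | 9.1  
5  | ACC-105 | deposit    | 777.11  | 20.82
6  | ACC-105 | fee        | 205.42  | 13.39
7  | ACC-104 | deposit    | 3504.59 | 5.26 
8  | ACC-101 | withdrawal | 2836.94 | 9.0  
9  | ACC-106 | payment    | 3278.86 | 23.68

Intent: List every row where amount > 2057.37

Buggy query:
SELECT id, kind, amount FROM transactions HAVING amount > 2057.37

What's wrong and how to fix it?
Bug: This is a non-aggregate query (no GROUP BY, no aggregates), so in SQLite the HAVING clause is invalid here; a row-level condition belongs in WHERE

Fix: Replace HAVING with WHERE since the condition applies to individual rows

Corrected query:
SELECT id, kind, amount FROM transactions WHERE amount > 2057.37

Result:
id | kind       | amount 
---+------------+--------
1  | withdrawal | 2915.38
2  | transfer   | 4378.82
3  | deposit    | 3541.34
4  | deposit    | 2926.92
7  | deposit    | 3504.59
8  | withdrawal | 2836.94
9  | payment    | 3278.86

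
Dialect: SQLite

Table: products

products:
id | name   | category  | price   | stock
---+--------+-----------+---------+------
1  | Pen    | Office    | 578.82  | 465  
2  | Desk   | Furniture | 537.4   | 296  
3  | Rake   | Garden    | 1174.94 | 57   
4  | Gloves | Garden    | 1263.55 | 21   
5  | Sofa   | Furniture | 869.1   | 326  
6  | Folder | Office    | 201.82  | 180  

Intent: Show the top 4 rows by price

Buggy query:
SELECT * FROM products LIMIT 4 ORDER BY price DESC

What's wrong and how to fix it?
Bug: ORDER BY cannot follow LIMIT; LIMIT is the final clause

Fix: Swap the clauses: ORDER BY first, then LIMIT

Corrected query:
SELECT * FROM products ORDER BY price DESC LIMIT 4

Result:
id | name   | category  | price   | stock
---+--------+-----------+---------+------
4  | Gloves | Garden    | 1263.55 | 21   
3  | Rake   | Garden    | 1174.94 | 57   
5  | Sofa   | Furniture | 869.1   | 326  
1  | Pen    | Office    | 578.82  | 465  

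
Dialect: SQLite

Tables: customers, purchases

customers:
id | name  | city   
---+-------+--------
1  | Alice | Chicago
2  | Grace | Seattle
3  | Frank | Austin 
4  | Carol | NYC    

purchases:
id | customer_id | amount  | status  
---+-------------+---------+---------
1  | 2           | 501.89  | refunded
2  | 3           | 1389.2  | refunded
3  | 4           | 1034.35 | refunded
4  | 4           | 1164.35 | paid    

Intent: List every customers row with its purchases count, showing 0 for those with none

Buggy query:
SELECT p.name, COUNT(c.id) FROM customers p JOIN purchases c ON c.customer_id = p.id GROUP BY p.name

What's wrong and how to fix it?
Bug: An inner join excludes parents with zero children

Fix: Use LEFT JOIN so parents without children still appear (COUNT(c.id) gives 0)

Corrected query:
SELECT p.name, COUNT(c.id) FROM customers p LEFT JOIN purchases c ON c.customer_id = p.id GROUP BY p.name

Result:
name  | COUNT(c.id)
------+------------
Alice | 0          
Carol | 2          
Frank | 1          
Grace | 1          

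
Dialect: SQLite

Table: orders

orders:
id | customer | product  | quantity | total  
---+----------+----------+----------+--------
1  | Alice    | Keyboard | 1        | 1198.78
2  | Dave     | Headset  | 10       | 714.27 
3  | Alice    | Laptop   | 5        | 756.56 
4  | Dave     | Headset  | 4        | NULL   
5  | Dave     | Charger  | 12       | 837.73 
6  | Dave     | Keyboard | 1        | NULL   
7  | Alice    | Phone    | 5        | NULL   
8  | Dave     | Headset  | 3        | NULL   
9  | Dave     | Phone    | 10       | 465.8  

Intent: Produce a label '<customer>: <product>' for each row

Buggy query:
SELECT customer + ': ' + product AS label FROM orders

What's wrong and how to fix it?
Bug: '+' is numeric addition; on text columns SQLite converts them to 0 instead of concatenating

Fix: Replace + with || to concatenate text

Corrected query:
SELECT customer || ': ' || product AS label FROM orders

Result:
label          
---------------
Alice: Keyboard
Dave: Headset  
Alice: Laptop  
Dave: Headset  
Dave: Charger  
Dave: Keyboard 
Alice: Phone   
Dave: Headset  
Dave: Phone    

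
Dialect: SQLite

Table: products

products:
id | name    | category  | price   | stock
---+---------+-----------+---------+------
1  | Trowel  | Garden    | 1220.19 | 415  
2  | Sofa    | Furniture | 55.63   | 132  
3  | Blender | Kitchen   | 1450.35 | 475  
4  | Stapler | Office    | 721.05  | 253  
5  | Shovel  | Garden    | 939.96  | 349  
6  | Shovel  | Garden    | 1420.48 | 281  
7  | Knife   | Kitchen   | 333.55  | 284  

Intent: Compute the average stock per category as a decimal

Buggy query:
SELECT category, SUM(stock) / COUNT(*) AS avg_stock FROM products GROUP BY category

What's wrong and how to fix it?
Bug: SUM(stock) and COUNT(*) are both integers; the division truncates the fractional part

Fix: Cast one side to REAL so the division keeps the fractional part

Corrected query:
SELECT category, SUM(stock) * 1.0 / COUNT(*) AS avg_stock FROM products GROUP BY category

Result:
category  | avg_stock 
----------+-----------
Furniture | 132       
Garden    | 348.333333
Kitchen   | 379.5     
Office    | 253       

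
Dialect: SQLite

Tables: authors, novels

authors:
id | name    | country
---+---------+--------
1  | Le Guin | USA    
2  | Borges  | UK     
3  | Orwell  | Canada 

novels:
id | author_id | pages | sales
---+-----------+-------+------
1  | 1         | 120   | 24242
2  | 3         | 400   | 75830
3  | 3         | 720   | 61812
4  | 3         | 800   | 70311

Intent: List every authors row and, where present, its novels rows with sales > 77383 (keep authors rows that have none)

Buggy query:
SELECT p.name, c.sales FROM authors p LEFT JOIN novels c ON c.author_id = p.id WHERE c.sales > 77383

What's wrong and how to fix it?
Bug: Filtering c.sales in WHERE discards the NULL rows produced by LEFT JOIN, turning it into an inner join

Fix: Move the right-table condition into the ON clause so unmatched parents are kept

Corrected query:
SELECT p.name, c.sales FROM authors p LEFT JOIN novels c ON c.author_id = p.id AND c.sales > 77383

Result:
name    | sales
--------+------
Le Guin | NULL 
Borges  | NULL 
Orwell  | NULL 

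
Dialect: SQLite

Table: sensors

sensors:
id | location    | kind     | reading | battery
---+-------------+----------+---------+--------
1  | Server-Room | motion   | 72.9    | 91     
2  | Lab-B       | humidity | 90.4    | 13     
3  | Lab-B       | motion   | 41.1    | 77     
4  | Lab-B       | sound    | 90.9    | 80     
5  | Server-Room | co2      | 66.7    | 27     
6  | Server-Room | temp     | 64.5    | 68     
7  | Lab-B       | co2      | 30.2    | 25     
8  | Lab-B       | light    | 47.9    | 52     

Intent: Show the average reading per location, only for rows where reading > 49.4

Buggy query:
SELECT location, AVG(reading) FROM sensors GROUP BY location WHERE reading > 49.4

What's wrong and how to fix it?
Bug: WHERE cannot follow GROUP BY

Fix: Move the WHERE clause before GROUP BY

Corrected query:
SELECT location, AVG(reading) FROM sensors WHERE reading > 49.4 GROUP BY location

Result:
location    | AVG(reading)
------------+-------------
Lab-B       | 90.65       
Server-Room | 68.033333   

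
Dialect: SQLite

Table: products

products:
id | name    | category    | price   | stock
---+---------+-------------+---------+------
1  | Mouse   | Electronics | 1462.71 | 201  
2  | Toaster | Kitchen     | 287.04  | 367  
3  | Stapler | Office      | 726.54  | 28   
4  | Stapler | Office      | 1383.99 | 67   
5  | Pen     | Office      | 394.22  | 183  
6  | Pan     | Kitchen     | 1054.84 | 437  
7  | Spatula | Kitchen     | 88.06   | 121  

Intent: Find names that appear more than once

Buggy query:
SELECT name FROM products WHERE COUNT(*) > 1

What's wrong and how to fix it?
Bug: WHERE can't reference COUNT(*); aggregates are computed after WHERE

Fix: Group first, then use HAVING for the count condition

Corrected query:
SELECT name FROM products GROUP BY name HAVING COUNT(*) > 1

Result:
name   
-------
Stapler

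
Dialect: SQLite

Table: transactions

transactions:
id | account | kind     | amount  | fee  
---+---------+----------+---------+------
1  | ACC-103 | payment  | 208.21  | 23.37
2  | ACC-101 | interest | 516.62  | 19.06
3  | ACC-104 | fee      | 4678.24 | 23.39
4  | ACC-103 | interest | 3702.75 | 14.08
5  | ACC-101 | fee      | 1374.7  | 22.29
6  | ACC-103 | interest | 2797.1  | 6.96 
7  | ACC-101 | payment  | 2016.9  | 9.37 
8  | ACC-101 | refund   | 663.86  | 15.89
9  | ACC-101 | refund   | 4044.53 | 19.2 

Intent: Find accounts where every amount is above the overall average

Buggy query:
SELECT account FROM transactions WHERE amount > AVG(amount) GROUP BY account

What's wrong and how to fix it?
Bug: AVG() is an aggregate; it can't sit directly in WHERE

Fix: Compute the overall average in a scalar subquery and compare each group's MIN against it in HAVING

Corrected query:
SELECT account FROM transactions GROUP BY account HAVING MIN(amount) > (SELECT AVG(amount) FROM transactions)

Result:
account
-------
ACC-104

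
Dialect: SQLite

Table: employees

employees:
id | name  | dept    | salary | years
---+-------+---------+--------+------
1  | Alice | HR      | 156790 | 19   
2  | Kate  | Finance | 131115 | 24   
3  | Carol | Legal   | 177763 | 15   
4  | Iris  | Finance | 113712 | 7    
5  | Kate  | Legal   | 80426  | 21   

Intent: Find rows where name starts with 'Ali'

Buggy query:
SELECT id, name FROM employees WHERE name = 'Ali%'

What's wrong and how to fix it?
Bug: Wildcards only work with LIKE; '=' treats '%' as a literal character

Fix: Replace '=' with LIKE so 'Ali%' is treated as a pattern

Corrected query:
SELECT id, name FROM employees WHERE name LIKE 'Ali%'

Result:
id | name 
---+------
1  | Alice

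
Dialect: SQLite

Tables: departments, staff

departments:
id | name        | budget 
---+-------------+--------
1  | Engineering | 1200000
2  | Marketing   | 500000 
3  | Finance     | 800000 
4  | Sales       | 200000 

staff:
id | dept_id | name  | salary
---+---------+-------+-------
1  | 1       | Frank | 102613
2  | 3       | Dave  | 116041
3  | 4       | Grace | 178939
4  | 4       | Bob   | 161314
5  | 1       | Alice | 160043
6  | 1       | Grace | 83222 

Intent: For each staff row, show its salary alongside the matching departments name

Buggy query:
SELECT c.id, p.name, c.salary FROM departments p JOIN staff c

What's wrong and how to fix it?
Bug: JOIN with no ON clause produces a cartesian product; every staff row pairs with every departments row

Fix: Add ON c.dept_id = p.id to the JOIN

Corrected query:
SELECT c.id, p.name, c.salary FROM departments p JOIN staff c ON c.dept_id = p.id

Result:
id | name        | salary
---+-------------+-------
1  | Engineering | 102613
2  | Finance     | 116041
3  | Sales       | 178939
4  | Sales       | 161314
5  | Engineering | 160043
6  | Engineering | 83222 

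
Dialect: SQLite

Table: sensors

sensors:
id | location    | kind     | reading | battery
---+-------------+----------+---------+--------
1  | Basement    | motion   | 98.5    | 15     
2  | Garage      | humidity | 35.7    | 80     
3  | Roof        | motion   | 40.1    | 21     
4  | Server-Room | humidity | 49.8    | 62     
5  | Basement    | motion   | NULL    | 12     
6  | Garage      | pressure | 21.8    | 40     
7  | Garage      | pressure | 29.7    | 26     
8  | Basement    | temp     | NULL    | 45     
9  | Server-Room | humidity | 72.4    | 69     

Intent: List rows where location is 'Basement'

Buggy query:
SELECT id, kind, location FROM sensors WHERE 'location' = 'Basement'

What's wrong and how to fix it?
Bug: 'location' in single quotes is a string literal, not the column; the comparison is literal-vs-literal and never true

Fix: Reference the column as location without single quotes

Corrected query:
SELECT id, kind, location FROM sensors WHERE location = 'Basement'

Result:
id | kind   | location
---+--------+---------
1  | motion | Basement
5  | motion | Basement
8  | temp   | Basement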